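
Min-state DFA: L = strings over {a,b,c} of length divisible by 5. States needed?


Track length mod 5: states 0..4, accept at 0
Minimal DFA: 5 states


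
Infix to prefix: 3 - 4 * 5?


'*' binds tighter: tree is (- 3 (* 4 5))
Prefix: - 3 * 4 5


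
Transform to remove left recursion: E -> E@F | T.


Left-recursive alternatives: E@F; non-recursive: T
Introduce E': E -> TE', E' -> @FE' | ε


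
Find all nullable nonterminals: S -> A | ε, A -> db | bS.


A nonterminal is nullable iff some alternative derives ε (directly, or every symbol in it is nullable)
Nullable: {S}


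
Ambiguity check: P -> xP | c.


right-linear, alternatives start with distinct terminals 'x' vs 'c': unique leftmost derivation
Unambiguous


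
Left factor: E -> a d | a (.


Common prefix: 'a'
Factored: E -> a E', E' -> d | (


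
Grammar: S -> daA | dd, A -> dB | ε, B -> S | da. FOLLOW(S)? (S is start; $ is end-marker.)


$ ∈ FOLLOW(S). For each A -> αBβ: add FIRST(β)\{ε} to FOLLOW(B); if β nullable, add FOLLOW(A).
FOLLOW(S) = {$}


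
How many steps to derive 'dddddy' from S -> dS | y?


Derivation: S => dS => ddS => dddS => ddddS => dddddS => dddddy
Steps: 6


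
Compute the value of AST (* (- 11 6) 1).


Evaluate inner: (- 11 6) = 5
Evaluate root: (* 5 1) = 5
Result: 5


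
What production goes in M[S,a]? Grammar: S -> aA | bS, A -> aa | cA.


For [S, a]: 'a' ∈ FIRST(aA)
Entry: S -> aA


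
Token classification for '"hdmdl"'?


Pattern: double-quoted sequence
Type: STRING_LITERAL


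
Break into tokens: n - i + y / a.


Scan left to right, longest-match per lexeme
Tokens: ID(n), OP(-), ID(i), OP(+), ID(y), OP(/), ID(a)


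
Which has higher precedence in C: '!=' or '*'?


'*' is multiplicative (level 10); '!=' is equality (level 6)
Higher level binds tighter
'*' has higher precedence than '!='


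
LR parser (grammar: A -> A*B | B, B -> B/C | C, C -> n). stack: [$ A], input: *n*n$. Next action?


shift '*' to continue A -> A*B
Action: shift


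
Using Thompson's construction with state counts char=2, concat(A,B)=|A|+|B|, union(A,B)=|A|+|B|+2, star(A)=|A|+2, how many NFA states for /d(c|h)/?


Syntax tree has 3 char leaf(s), 1 union(s), 0 star(s)
chars contribute 3×2 = 6; each union adds +2; each star adds +2
Total: 6 + 2 + 0 = 8 states


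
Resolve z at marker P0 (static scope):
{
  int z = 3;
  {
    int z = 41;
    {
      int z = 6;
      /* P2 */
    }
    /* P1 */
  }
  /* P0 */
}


z declared in the same block as P0
z = 3


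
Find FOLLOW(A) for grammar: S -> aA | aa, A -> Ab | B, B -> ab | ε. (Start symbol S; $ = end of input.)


$ ∈ FOLLOW(S). For each A -> αBβ: add FIRST(β)\{ε} to FOLLOW(B); if β nullable, add FOLLOW(A).
FOLLOW(A) = {$, b}


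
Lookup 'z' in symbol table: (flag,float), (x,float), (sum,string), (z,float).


Lookup 'z' → type float


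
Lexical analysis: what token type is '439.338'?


Pattern: digits with a decimal point
Type: FLOAT_LITERAL


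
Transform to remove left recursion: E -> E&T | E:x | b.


Left-recursive alternatives: E&T, E:x; non-recursive: b
Introduce E': E -> bE', E' -> &TE' | :xE' | ε


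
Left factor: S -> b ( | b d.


Common prefix: 'b'
Factored: S -> b S', S' -> ( | d


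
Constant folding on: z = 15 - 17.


15 - 17 = -2 at compile time
Optimized: z = -2


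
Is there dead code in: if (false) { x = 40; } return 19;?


condition is constant false, so the whole block is unreachable
Dead: 'if (false) { x = 40; }'


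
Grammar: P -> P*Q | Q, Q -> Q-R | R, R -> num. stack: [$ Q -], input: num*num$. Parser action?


no handle; shift 'num'
Action: shift


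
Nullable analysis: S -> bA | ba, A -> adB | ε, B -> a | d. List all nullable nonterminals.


A nonterminal is nullable iff some alternative derives ε (directly, or every symbol in it is nullable)
Nullable: {A}


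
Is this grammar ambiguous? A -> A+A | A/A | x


'x+x/x' has two parse trees (no precedence encoded between + and /)
Ambiguous


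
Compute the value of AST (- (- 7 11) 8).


Evaluate inner: (- 7 11) = -4
Evaluate root: (- -4 8) = -12
Result: -12


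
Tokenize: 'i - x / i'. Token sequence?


Scan left to right, longest-match per lexeme
Tokens: ID(i), OP(-), ID(x), OP(/), ID(i)


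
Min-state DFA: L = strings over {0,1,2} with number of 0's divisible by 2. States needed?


Track (count of 0) mod 2: states 0..1, accept at 0
Minimal DFA: 2 states


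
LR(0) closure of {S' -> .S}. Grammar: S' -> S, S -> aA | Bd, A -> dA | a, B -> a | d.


Start: S' -> .S
For each item with dot before a nonterminal B, add B -> .γ for every B-production
Closure: [S' -> .S, S -> .aA, S -> .Bd, B -> .a, B -> .d]


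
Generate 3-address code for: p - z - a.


Break into single-operator statements:
t1 = p - z
t2 = t1 - a


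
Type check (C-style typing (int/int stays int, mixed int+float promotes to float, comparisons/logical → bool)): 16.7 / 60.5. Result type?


Operand types: float / float
Rule: mixed int/float promotes to float; int/int stays int
Result type: float


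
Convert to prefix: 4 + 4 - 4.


left-to-right (same/higher precedence on left): tree is (- (+ 4 4) 4)
Prefix: - + 4 4 4


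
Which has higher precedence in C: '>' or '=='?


'>' is relational (level 7); '==' is equality (level 6)
Higher level binds tighter
'>' has higher precedence than '=='


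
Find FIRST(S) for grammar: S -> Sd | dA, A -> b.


Per alternative of S: FIRST(Sd) = {d}; FIRST(dA) = {d}
FIRST(S) = {d}


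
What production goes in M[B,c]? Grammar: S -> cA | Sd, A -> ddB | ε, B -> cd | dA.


For [B, c]: 'c' ∈ FIRST(cd)
Entry: B -> cd


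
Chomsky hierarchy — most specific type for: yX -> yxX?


LHS has context (more than one symbol) and |LHS| ≤ |RHS|
Classification: Type 1 (Context-Sensitive)


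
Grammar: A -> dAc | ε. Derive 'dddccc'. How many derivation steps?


Derivation: A => dAc => ddAcc => dddAccc => dddccc
Steps: 4


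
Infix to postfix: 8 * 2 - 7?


Left to right (same or higher precedence on left)
Postfix: 8 2 * 7 -


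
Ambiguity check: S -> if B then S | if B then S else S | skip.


dangling else: 'if B then if B then skip else skip' parses two ways
Ambiguous


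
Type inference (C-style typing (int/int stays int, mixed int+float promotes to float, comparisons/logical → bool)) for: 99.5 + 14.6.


Operand types: float + float
Rule: mixed int/float promotes to float; int/int stays int
Result type: float


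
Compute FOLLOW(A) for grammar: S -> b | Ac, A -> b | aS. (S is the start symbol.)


$ ∈ FOLLOW(S). For each A -> αBβ: add FIRST(β)\{ε} to FOLLOW(B); if β nullable, add FOLLOW(A).
FOLLOW(A) = {c}


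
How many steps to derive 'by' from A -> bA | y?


Derivation: A => bA => by
Steps: 2


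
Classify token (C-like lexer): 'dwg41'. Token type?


Pattern: letter/underscore followed by alphanumerics, not a keyword
Type: IDENTIFIER


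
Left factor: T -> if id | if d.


Common prefix: 'if'
Factored: T -> if T', T' -> id | d


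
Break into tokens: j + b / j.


Scan left to right, longest-match per lexeme
Tokens: ID(j), OP(+), ID(b), OP(/), ID(j)


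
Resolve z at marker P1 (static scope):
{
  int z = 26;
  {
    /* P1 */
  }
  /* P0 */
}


P1's block does not declare z; resolves to the enclosing declaration at depth 0
z = 26


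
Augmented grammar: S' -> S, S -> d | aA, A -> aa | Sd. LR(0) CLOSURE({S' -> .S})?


Start: S' -> .S
For each item with dot before a nonterminal B, add B -> .γ for every B-production
Closure: [S' -> .S, S -> .d, S -> .aA]


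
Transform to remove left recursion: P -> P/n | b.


Left-recursive alternatives: P/n; non-recursive: b
Introduce P': P -> bP', P' -> /nP' | ε


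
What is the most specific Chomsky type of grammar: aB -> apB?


LHS has context (more than one symbol) and |LHS| ≤ |RHS|
Classification: Type 1 (Context-Sensitive)


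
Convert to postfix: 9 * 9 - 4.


Left to right (same or higher precedence on left)
Postfix: 9 9 * 4 -


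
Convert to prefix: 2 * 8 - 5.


left-to-right (same/higher precedence on left): tree is (- (* 2 8) 5)
Prefix: - * 2 8 5


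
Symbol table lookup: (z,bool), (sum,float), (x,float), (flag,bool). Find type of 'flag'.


Lookup 'flag' → type bool


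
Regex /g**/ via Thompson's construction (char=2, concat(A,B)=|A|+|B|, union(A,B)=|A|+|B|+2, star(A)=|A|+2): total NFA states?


Syntax tree has 1 char leaf(s), 0 union(s), 2 star(s)
chars contribute 1×2 = 2; each union adds +2; each star adds +2
Total: 2 + 0 + 4 = 6 states


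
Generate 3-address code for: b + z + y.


Break into single-operator statements:
t1 = b + z
t2 = t1 + y


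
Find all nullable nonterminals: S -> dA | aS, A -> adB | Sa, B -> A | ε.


A nonterminal is nullable iff some alternative derives ε (directly, or every symbol in it is nullable)
Nullable: {B}


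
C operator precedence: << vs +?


'+' is additive (level 9); '<<' is shift (level 8)
Higher level binds tighter
'+' has higher precedence than '<<'


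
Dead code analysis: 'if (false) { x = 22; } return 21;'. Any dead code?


condition is constant false, so the whole block is unreachable
Dead: 'if (false) { x = 22; }'


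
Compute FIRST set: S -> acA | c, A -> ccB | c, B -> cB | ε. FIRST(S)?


Per alternative of S: FIRST(acA) = {a}; FIRST(c) = {c}
FIRST(S) = {a, c}


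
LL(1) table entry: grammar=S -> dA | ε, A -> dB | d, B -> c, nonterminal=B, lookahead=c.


For [B, c]: 'c' ∈ FIRST(c)
Entry: B -> c


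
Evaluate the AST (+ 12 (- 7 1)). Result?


Evaluate inner: (- 7 1) = 6
Evaluate root: (+ 12 6) = 18
Result: 18


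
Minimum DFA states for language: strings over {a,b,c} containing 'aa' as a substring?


KMP-style automaton: 2 progress states + 1 absorbing accept = 3
Minimal DFA: 3 states


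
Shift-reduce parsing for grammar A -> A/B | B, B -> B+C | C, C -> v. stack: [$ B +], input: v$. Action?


no handle; shift 'v'
Action: shift


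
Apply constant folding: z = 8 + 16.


8 + 16 = 24 at compile time
Optimized: z = 24


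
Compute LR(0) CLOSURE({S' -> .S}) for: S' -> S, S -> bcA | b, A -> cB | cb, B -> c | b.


Start: S' -> .S
For each item with dot before a nonterminal B, add B -> .γ for every B-production
Closure: [S' -> .S, S -> .bcA, S -> .b]


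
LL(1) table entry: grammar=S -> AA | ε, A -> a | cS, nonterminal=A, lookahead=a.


For [A, a]: 'a' ∈ FIRST(a)
Entry: A -> a


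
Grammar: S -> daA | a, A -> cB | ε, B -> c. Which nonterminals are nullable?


A nonterminal is nullable iff some alternative derives ε (directly, or every symbol in it is nullable)
Nullable: {A}


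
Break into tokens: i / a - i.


Scan left to right, longest-match per lexeme
Tokens: ID(i), OP(/), ID(a), OP(-), ID(i)


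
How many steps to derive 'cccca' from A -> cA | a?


Derivation: A => cA => ccA => cccA => ccccA => cccca
Steps: 5


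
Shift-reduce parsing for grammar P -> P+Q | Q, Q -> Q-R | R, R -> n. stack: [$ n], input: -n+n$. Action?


'n' on top is the handle for R -> n
Action: reduce (R -> n)


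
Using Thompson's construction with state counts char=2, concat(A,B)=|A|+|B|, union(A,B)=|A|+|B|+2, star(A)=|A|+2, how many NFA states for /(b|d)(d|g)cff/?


Syntax tree has 7 char leaf(s), 2 union(s), 0 star(s)
chars contribute 7×2 = 14; each union adds +2; each star adds +2
Total: 14 + 4 + 0 = 18 states


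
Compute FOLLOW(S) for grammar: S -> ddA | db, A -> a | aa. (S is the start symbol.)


$ ∈ FOLLOW(S). For each A -> αBβ: add FIRST(β)\{ε} to FOLLOW(B); if β nullable, add FOLLOW(A).
FOLLOW(S) = {$}


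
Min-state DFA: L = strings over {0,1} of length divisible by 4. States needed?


Track length mod 4: states 0..3, accept at 0
Minimal DFA: 4 states


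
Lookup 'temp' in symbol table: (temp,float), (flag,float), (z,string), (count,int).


Lookup 'temp' → type float


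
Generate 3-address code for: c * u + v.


Break into single-operator statements:
t1 = c * u
t2 = t1 + v


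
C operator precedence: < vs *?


'*' is multiplicative (level 10); '<' is relational (level 7)
Higher level binds tighter
'*' has higher precedence than '<'


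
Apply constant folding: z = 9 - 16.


9 - 16 = -7 at compile time
Optimized: z = -7


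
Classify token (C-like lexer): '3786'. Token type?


Pattern: digits only
Type: INTEGER_LITERAL


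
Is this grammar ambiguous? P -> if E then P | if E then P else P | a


dangling else: 'if E then if E then a else a' parses two ways
Ambiguous


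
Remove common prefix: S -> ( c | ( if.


Common prefix: '('
Factored: S -> ( S', S' -> c | if


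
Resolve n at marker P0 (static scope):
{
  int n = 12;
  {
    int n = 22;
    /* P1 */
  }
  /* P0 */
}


n declared in the same block as P0
n = 12


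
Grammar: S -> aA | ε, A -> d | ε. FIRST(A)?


Per alternative of A: FIRST(d) = {d}; FIRST(ε) = {ε}
FIRST(A) = {d, ε}


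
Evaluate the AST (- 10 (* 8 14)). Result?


Evaluate inner: (* 8 14) = 112
Evaluate root: (- 10 112) = -102
Result: -102


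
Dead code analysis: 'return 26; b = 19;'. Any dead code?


statement follows a return and is unreachable
Dead: 'b = 19'


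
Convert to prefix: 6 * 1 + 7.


left-to-right (same/higher precedence on left): tree is (+ (* 6 1) 7)
Prefix: + * 6 1 7


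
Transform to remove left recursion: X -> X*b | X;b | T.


Left-recursive alternatives: X*b, X;b; non-recursive: T
Introduce X': X -> TX', X' -> *bX' | ;bX' | ε


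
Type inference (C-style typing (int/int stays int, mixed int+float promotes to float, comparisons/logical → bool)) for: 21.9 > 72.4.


Operand types: float > float
Rule: comparison yields bool
Result type: bool


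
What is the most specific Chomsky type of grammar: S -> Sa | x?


Left-linear: every RHS is a terminal or one nonterminal followed by a terminal
Classification: Type 3 (Regular)


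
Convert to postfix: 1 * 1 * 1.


Left to right (same or higher precedence on left)
Postfix: 1 1 * 1 *


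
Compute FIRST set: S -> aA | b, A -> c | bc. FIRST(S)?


Per alternative of S: FIRST(aA) = {a}; FIRST(b) = {b}
FIRST(S) = {a, b}


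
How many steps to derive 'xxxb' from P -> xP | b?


Derivation: P => xP => xxP => xxxP => xxxb
Steps: 4


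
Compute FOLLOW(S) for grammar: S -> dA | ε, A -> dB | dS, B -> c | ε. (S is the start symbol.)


$ ∈ FOLLOW(S). For each A -> αBβ: add FIRST(β)\{ε} to FOLLOW(B); if β nullable, add FOLLOW(A).
FOLLOW(S) = {$}


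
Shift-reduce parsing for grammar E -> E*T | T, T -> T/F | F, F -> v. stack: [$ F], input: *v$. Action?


'F' (not preceded by T/) is the handle for T -> F
Action: reduce (T -> F)


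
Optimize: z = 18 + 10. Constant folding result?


18 + 10 = 28 at compile time
Optimized: z = 28


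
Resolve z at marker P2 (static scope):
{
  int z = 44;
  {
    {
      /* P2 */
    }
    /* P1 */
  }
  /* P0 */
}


P2's block does not declare z; resolves to the enclosing declaration at depth 0
z = 44


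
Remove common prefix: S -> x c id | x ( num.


Common prefix: 'x'
Factored: S -> x S', S' -> c id | ( num


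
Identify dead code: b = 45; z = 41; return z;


b is assigned but never read
Dead: 'b = 45'


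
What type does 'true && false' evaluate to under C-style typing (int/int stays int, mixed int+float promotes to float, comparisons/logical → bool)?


Operand types: bool && bool
Rule: logical operators take bool operands and yield bool
Result type: bool


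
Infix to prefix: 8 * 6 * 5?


left-to-right (same/higher precedence on left): tree is (* (* 8 6) 5)
Prefix: * * 8 6 5


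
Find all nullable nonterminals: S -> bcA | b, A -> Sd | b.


A nonterminal is nullable iff some alternative derives ε (directly, or every symbol in it is nullable)
Nullable: {}


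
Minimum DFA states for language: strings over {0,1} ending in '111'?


Track the longest suffix of input matching a prefix of '111': 4 classes (prefixes of length 0..3)
Minimal DFA: 4 states


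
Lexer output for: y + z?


Scan left to right, longest-match per lexeme
Tokens: ID(y), OP(+), ID(z)


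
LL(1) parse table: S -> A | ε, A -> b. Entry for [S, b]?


For [S, b]: 'b' ∈ FIRST(A)
Entry: S -> A


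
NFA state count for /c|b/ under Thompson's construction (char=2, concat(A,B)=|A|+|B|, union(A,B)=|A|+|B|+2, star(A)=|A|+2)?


Syntax tree has 2 char leaf(s), 1 union(s), 0 star(s)
chars contribute 2×2 = 4; each union adds +2; each star adds +2
Total: 4 + 2 + 0 = 6 states


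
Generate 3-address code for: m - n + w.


Break into single-operator statements:
t1 = m - n
t2 = t1 + w


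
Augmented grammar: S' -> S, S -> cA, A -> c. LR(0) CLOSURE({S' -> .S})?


Start: S' -> .S
For each item with dot before a nonterminal B, add B -> .γ for every B-production
Closure: [S' -> .S, S -> .cA]


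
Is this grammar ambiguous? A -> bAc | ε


balanced b^n…c^n: each string has a unique parse
Unambiguous


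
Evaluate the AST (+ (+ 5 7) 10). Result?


Evaluate inner: (+ 5 7) = 12
Evaluate root: (+ 12 10) = 22
Result: 22


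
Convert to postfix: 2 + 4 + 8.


Left to right (same or higher precedence on left)
Postfix: 2 4 + 8 +


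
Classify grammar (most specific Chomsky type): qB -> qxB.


LHS has context (more than one symbol) and |LHS| ≤ |RHS|
Classification: Type 1 (Context-Sensitive)


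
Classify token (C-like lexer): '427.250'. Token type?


Pattern: digits with a decimal point
Type: FLOAT_LITERAL


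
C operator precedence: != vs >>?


'>>' is shift (level 8); '!=' is equality (level 6)
Higher level binds tighter
'>>' has higher precedence than '!='


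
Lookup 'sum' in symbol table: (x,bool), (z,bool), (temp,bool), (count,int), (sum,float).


Lookup 'sum' → type float


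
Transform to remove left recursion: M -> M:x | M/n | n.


Left-recursive alternatives: M:x, M/n; non-recursive: n
Introduce M': M -> nM', M' -> :xM' | /nM' | ε


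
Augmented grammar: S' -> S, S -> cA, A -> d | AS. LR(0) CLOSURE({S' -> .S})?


Start: S' -> .S
For each item with dot before a nonterminal B, add B -> .γ for every B-production
Closure: [S' -> .S, S -> .cA]


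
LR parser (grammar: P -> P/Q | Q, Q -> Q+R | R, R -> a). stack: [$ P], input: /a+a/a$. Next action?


shift '/' to continue P -> P/Q
Action: shift


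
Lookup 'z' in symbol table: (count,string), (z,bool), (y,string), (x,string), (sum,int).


Lookup 'z' → type bool


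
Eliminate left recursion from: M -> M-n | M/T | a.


Left-recursive alternatives: M-n, M/T; non-recursive: a
Introduce M': M -> aM', M' -> -nM' | /TM' | ε


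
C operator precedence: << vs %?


'%' is multiplicative (level 10); '<<' is shift (level 8)
Higher level binds tighter
'%' has higher precedence than '<<'


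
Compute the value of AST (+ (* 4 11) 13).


Evaluate inner: (* 4 11) = 44
Evaluate root: (+ 44 13) = 57
Result: 57


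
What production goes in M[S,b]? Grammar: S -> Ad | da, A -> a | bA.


For [S, b]: 'b' ∈ FIRST(Ad)
Entry: S -> Ad


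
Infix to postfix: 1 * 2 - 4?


Left to right (same or higher precedence on left)
Postfix: 1 2 * 4 -


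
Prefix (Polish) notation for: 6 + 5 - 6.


left-to-right (same/higher precedence on left): tree is (- (+ 6 5) 6)
Prefix: - + 6 5 6


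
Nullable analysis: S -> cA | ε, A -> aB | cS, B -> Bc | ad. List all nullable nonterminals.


A nonterminal is nullable iff some alternative derives ε (directly, or every symbol in it is nullable)
Nullable: {S}


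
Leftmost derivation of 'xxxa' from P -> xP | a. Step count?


Derivation: P => xP => xxP => xxxP => xxxa
Steps: 4


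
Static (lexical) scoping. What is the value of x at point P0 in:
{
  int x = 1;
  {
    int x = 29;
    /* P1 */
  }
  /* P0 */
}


x declared in the same block as P0
x = 1


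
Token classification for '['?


Pattern: delimiter/punctuation
Type: PUNCTUATION


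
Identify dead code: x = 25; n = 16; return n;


x is assigned but never read
Dead: 'x = 25'


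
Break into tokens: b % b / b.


Scan left to right, longest-match per lexeme
Tokens: ID(b), OP(%), ID(b), OP(/), ID(b)


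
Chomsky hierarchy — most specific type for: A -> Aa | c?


Left-linear: every RHS is a terminal or one nonterminal followed by a terminal
Classification: Type 3 (Regular)


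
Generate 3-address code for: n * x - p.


Break into single-operator statements:
t1 = n * x
t2 = t1 - p


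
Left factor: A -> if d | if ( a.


Common prefix: 'if'
Factored: A -> if A', A' -> d | ( a


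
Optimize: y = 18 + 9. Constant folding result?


18 + 9 = 27 at compile time
Optimized: y = 27


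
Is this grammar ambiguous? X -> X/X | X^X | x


'x/x^x' has two parse trees (no precedence encoded between / and ^)
Ambiguous


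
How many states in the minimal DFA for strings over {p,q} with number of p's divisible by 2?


Track (count of p) mod 2: states 0..1, accept at 0
Minimal DFA: 2 states


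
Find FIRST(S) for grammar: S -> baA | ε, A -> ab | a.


Per alternative of S: FIRST(baA) = {b}; FIRST(ε) = {ε}
FIRST(S) = {b, ε}


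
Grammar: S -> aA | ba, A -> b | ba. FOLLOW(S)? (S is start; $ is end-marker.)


$ ∈ FOLLOW(S). For each A -> αBβ: add FIRST(β)\{ε} to FOLLOW(B); if β nullable, add FOLLOW(A).
FOLLOW(S) = {$}


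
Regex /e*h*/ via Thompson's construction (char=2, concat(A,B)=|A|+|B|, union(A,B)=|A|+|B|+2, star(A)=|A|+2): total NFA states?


Syntax tree has 2 char leaf(s), 0 union(s), 2 star(s)
chars contribute 2×2 = 4; each union adds +2; each star adds +2
Total: 4 + 0 + 4 = 8 states


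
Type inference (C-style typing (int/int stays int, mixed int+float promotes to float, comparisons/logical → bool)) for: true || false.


Operand types: bool || bool
Rule: logical operators take bool operands and yield bool
Result type: bool


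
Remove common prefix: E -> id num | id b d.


Common prefix: 'id'
Factored: E -> id E', E' -> num | b d


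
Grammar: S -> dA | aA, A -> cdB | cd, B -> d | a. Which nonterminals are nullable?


A nonterminal is nullable iff some alternative derives ε (directly, or every symbol in it is nullable)
Nullable: {}


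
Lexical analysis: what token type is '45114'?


Pattern: digits only
Type: INTEGER_LITERAL


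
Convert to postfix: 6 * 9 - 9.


Left to right (same or higher precedence on left)
Postfix: 6 9 * 9 -


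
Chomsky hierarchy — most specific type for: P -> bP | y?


Right-linear: every RHS is a terminal or a terminal followed by one nonterminal
Classification: Type 3 (Regular)


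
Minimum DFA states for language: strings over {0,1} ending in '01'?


Track the longest suffix of input matching a prefix of '01': 3 classes (prefixes of length 0..2)
Minimal DFA: 3 states


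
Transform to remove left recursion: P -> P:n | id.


Left-recursive alternatives: P:n; non-recursive: id
Introduce P': P -> idP', P' -> :nP' | ε


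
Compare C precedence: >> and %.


'%' is multiplicative (level 10); '>>' is shift (level 8)
Higher level binds tighter
'%' has higher precedence than '>>'


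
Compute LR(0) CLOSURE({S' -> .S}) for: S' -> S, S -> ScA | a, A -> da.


Start: S' -> .S
For each item with dot before a nonterminal B, add B -> .γ for every B-production
Closure: [S' -> .S, S -> .ScA, S -> .a]


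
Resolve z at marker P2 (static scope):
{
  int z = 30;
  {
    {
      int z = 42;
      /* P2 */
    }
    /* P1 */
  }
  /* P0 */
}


z declared in the same block as P2
z = 42


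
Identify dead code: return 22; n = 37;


statement follows a return and is unreachable
Dead: 'n = 37'


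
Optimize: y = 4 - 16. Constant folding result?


4 - 16 = -12 at compile time
Optimized: y = -12


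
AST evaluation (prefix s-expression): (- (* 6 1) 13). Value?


Evaluate inner: (* 6 1) = 6
Evaluate root: (- 6 13) = -7
Result: -7


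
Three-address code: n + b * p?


Break into single-operator statements:
t1 = b * p
t2 = n + t1


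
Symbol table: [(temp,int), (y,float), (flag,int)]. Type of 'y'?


Lookup 'y' → type float


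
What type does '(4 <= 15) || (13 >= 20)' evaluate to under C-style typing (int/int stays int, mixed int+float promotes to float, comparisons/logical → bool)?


Operand types: bool || bool
Rule: logical operators take bool operands and yield bool
Result type: bool


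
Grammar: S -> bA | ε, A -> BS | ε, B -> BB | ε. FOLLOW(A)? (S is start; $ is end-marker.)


$ ∈ FOLLOW(S). For each A -> αBβ: add FIRST(β)\{ε} to FOLLOW(B); if β nullable, add FOLLOW(A).
FOLLOW(A) = {$}


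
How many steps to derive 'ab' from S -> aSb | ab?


Derivation: S => ab
Steps: 1


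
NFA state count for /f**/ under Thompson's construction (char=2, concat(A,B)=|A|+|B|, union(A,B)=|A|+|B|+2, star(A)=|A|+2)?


Syntax tree has 1 char leaf(s), 0 union(s), 2 star(s)
chars contribute 1×2 = 2; each union adds +2; each star adds +2
Total: 2 + 0 + 4 = 6 states


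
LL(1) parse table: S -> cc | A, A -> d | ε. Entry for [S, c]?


For [S, c]: 'c' ∈ FIRST(cc)
Entry: S -> cc


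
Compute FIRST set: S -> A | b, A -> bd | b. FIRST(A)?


Per alternative of A: FIRST(bd) = {b}; FIRST(b) = {b}
FIRST(A) = {b}


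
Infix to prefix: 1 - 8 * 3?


'*' binds tighter: tree is (- 1 (* 8 3))
Prefix: - 1 * 8 3


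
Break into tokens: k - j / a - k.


Scan left to right, longest-match per lexeme
Tokens: ID(k), OP(-), ID(j), OP(/), ID(a), OP(-), ID(k)


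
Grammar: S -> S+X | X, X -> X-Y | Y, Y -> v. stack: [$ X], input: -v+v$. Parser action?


shift '-' to continue X -> X-Y
Action: shift


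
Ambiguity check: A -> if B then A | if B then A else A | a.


dangling else: 'if B then if B then a else a' parses two ways
Ambiguous


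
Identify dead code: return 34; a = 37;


statement follows a return and is unreachable
Dead: 'a = 37'


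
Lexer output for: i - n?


Scan left to right, longest-match per lexeme
Tokens: ID(i), OP(-), ID(n)


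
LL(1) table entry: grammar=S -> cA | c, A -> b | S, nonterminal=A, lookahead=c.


For [A, c]: 'c' ∈ FIRST(S)
Entry: A -> S


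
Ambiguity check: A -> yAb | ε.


balanced y^n…b^n: each string has a unique parse
Unambiguous


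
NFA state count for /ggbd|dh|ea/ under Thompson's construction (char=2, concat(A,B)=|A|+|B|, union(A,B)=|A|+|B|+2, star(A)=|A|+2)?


Syntax tree has 8 char leaf(s), 2 union(s), 0 star(s)
chars contribute 8×2 = 16; each union adds +2; each star adds +2
Total: 16 + 4 + 0 = 20 states


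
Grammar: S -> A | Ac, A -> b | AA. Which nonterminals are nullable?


A nonterminal is nullable iff some alternative derives ε (directly, or every symbol in it is nullable)
Nullable: {}


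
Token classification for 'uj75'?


Pattern: letter/underscore followed by alphanumerics, not a keyword
Type: IDENTIFIER


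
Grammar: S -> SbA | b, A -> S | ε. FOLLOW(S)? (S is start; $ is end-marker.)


$ ∈ FOLLOW(S). For each A -> αBβ: add FIRST(β)\{ε} to FOLLOW(B); if β nullable, add FOLLOW(A).
FOLLOW(S) = {$, b}


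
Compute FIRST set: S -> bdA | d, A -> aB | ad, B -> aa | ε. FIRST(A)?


Per alternative of A: FIRST(aB) = {a}; FIRST(ad) = {a}
FIRST(A) = {a}


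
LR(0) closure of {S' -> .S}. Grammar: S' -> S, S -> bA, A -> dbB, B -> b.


Start: S' -> .S
For each item with dot before a nonterminal B, add B -> .γ for every B-production
Closure: [S' -> .S, S -> .bA]


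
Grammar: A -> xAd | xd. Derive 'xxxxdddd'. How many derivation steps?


Derivation: A => xAd => xxAdd => xxxAddd => xxxxdddd
Steps: 4


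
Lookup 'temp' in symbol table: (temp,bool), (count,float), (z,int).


Lookup 'temp' → type bool


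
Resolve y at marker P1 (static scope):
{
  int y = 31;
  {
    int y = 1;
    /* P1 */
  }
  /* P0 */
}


y declared in the same block as P1
y = 1


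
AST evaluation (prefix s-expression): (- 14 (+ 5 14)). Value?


Evaluate inner: (+ 5 14) = 19
Evaluate root: (- 14 19) = -5
Result: -5


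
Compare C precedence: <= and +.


'+' is additive (level 9); '<=' is relational (level 7)
Higher level binds tighter
'+' has higher precedence than '<='


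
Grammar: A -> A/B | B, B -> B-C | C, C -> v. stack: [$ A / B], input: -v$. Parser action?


'-' can extend B; shift to build B -> B-C
Action: shift


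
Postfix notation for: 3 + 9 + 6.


Left to right (same or higher precedence on left)
Postfix: 3 9 + 6 +


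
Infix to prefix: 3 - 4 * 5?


'*' binds tighter: tree is (- 3 (* 4 5))
Prefix: - 3 * 4 5


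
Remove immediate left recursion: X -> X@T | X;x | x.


Left-recursive alternatives: X@T, X;x; non-recursive: x
Introduce X': X -> xX', X' -> @TX' | ;xX' | ε


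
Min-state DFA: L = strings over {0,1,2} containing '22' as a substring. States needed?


KMP-style automaton: 2 progress states + 1 absorbing accept = 3
Minimal DFA: 3 states


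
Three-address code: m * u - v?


Break into single-operator statements:
t1 = m * u
t2 = t1 - v


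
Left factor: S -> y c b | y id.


Common prefix: 'y'
Factored: S -> y S', S' -> c b | id


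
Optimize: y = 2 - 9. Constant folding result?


2 - 9 = -7 at compile time
Optimized: y = -7


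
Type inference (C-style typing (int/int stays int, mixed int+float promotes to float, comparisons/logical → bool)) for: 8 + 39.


Operand types: int + int
Rule: mixed int/float promotes to float; int/int stays int
Result type: int


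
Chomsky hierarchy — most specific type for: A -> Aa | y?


Left-linear: every RHS is a terminal or one nonterminal followed by a terminal
Classification: Type 3 (Regular)


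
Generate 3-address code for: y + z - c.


Break into single-operator statements:
t1 = y + z
t2 = t1 - c


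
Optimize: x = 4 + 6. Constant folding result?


4 + 6 = 10 at compile time
Optimized: x = 10


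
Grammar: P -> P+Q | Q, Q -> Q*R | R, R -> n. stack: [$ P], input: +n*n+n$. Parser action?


shift '+' to continue P -> P+Q
Action: shift


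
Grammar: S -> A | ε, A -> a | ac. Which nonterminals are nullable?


A nonterminal is nullable iff some alternative derives ε (directly, or every symbol in it is nullable)
Nullable: {S}


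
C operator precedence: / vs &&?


'/' is multiplicative (level 10); '&&' is logical AND (level 2)
Higher level binds tighter
'/' has higher precedence than '&&'


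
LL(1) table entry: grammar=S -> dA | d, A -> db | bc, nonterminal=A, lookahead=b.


For [A, b]: 'b' ∈ FIRST(bc)
Entry: A -> bc


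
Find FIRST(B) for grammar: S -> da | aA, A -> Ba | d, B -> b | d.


Per alternative of B: FIRST(b) = {b}; FIRST(d) = {d}
FIRST(B) = {b, d}


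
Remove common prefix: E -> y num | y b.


Common prefix: 'y'
Factored: E -> y E', E' -> num | b


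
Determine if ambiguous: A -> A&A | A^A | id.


'id&id^id' has two parse trees (no precedence encoded between & and ^)
Ambiguous


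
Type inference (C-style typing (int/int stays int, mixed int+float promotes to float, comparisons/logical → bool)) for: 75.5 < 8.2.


Operand types: float < float
Rule: comparison yields bool
Result type: bool


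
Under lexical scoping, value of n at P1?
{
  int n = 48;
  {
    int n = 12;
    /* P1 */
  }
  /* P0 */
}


n declared in the same block as P1
n = 12


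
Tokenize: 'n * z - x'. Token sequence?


Scan left to right, longest-match per lexeme
Tokens: ID(n), OP(*), ID(z), OP(-), ID(x)


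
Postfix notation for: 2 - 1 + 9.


Left to right (same or higher precedence on left)
Postfix: 2 1 - 9 +


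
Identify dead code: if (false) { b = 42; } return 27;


condition is constant false, so the whole block is unreachable
Dead: 'if (false) { b = 42; }'


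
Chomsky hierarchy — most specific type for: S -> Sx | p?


Left-linear: every RHS is a terminal or one nonterminal followed by a terminal
Classification: Type 3 (Regular)


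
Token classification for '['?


Pattern: delimiter/punctuation
Type: PUNCTUATION


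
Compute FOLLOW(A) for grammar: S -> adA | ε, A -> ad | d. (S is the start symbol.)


$ ∈ FOLLOW(S). For each A -> αBβ: add FIRST(β)\{ε} to FOLLOW(B); if β nullable, add FOLLOW(A).
FOLLOW(A) = {$}


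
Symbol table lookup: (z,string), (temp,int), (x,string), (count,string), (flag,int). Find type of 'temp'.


Lookup 'temp' → type int


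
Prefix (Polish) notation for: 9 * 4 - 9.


left-to-right (same/higher precedence on left): tree is (- (* 9 4) 9)
Prefix: - * 9 4 9


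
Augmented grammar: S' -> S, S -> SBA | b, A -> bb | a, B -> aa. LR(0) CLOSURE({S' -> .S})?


Start: S' -> .S
For each item with dot before a nonterminal B, add B -> .γ for every B-production
Closure: [S' -> .S, S -> .SBA, S -> .b]


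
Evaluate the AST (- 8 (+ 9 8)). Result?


Evaluate inner: (+ 9 8) = 17
Evaluate root: (- 8 17) = -9
Result: -9


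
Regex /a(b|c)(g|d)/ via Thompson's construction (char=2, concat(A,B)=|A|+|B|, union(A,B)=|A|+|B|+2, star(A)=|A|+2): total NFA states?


Syntax tree has 5 char leaf(s), 2 union(s), 0 star(s)
chars contribute 5×2 = 10; each union adds +2; each star adds +2
Total: 10 + 4 + 0 = 14 states


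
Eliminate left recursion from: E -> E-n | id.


Left-recursive alternatives: E-n; non-recursive: id
Introduce E': E -> idE', E' -> -nE' | ε


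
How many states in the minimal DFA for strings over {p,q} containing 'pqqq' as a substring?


KMP-style automaton: 4 progress states + 1 absorbing accept = 5
Minimal DFA: 5 states


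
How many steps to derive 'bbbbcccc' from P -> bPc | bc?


Derivation: P => bPc => bbPcc => bbbPccc => bbbbcccc
Steps: 4


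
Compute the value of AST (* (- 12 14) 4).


Evaluate inner: (- 12 14) = -2
Evaluate root: (* -2 4) = -8
Result: -8


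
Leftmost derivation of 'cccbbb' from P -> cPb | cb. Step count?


Derivation: P => cPb => ccPbb => cccbbb
Steps: 3


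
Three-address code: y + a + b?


Break into single-operator statements:
t1 = y + a
t2 = t1 + b


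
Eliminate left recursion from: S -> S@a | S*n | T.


Left-recursive alternatives: S@a, S*n; non-recursive: T
Introduce S': S -> TS', S' -> @aS' | *nS' | ε


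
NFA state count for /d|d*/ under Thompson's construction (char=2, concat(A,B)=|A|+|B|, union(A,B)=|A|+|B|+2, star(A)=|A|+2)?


Syntax tree has 2 char leaf(s), 1 union(s), 1 star(s)
chars contribute 2×2 = 4; each union adds +2; each star adds +2
Total: 4 + 2 + 2 = 8 states


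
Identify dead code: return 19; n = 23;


statement follows a return and is unreachable
Dead: 'n = 23'


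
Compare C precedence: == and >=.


'>=' is relational (level 7); '==' is equality (level 6)
Higher level binds tighter
'>=' has higher precedence than '=='


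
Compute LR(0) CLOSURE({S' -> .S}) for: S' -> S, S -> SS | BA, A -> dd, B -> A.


Start: S' -> .S
For each item with dot before a nonterminal B, add B -> .γ for every B-production
Closure: [S' -> .S, S -> .SS, S -> .BA, B -> .A, A -> .dd]


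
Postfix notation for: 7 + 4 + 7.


Left to right (same or higher precedence on left)
Postfix: 7 4 + 7 +


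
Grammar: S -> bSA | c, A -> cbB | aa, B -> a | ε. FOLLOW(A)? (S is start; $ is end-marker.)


$ ∈ FOLLOW(S). For each A -> αBβ: add FIRST(β)\{ε} to FOLLOW(B); if β nullable, add FOLLOW(A).
FOLLOW(A) = {$, a, c}


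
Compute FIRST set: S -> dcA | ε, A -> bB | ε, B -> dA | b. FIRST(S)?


Per alternative of S: FIRST(dcA) = {d}; FIRST(ε) = {ε}
FIRST(S) = {d, ε}


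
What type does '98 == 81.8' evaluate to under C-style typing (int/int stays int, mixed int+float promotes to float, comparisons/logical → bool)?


Operand types: int == float
Rule: comparison yields bool
Result type: bool


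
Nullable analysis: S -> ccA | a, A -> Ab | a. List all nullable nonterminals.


A nonterminal is nullable iff some alternative derives ε (directly, or every symbol in it is nullable)
Nullable: {}


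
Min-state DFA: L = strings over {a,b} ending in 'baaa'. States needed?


Track the longest suffix of input matching a prefix of 'baaa': 5 classes (prefixes of length 0..4)
Minimal DFA: 5 states


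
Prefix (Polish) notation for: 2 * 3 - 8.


left-to-right (same/higher precedence on left): tree is (- (* 2 3) 8)
Prefix: - * 2 3 8


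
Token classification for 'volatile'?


Pattern: reserved word
Type: KEYWORD


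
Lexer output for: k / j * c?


Scan left to right, longest-match per lexeme
Tokens: ID(k), OP(/), ID(j), OP(*), ID(c)


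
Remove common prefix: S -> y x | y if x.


Common prefix: 'y'
Factored: S -> y S', S' -> x | if x


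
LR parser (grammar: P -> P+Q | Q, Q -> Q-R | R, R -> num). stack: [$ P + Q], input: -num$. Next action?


'-' can extend Q; shift to build Q -> Q-R
Action: shift


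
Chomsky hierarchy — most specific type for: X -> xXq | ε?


Single nonterminal LHS, but x^n q^n is not regular
Classification: Type 2 (Context-Free)


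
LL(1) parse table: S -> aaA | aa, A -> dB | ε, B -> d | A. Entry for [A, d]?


For [A, d]: 'd' ∈ FIRST(dB)
Entry: A -> dB


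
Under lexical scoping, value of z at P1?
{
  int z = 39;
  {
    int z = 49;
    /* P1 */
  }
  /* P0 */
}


z declared in the same block as P1
z = 49


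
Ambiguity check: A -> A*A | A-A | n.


'n*n-n' has two parse trees (no precedence encoded between * and -)
Ambiguous


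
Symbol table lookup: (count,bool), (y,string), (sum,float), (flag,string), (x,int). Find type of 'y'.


Lookup 'y' → type string


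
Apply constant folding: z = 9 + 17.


9 + 17 = 26 at compile time
Optimized: z = 26


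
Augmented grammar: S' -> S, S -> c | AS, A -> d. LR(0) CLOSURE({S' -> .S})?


Start: S' -> .S
For each item with dot before a nonterminal B, add B -> .γ for every B-production
Closure: [S' -> .S, S -> .c, S -> .AS, A -> .d]


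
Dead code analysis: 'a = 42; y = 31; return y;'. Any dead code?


a is assigned but never read
Dead: 'a = 42'


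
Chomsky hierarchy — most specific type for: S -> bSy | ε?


Single nonterminal LHS, but b^n y^n is not regular
Classification: Type 2 (Context-Free)


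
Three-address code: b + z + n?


Break into single-operator statements:
t1 = b + z
t2 = t1 + n


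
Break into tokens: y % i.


Scan left to right, longest-match per lexeme
Tokens: ID(y), OP(%), ID(i)


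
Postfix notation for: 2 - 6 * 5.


* has higher precedence, evaluate 6*5 first
Postfix: 2 6 5 * -


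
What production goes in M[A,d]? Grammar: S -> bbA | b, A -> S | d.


For [A, d]: 'd' ∈ FIRST(d)
Entry: A -> d


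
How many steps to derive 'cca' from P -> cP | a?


Derivation: P => cP => ccP => cca
Steps: 3


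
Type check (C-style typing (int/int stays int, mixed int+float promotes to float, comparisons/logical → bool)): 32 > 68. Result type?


Operand types: int > int
Rule: comparison yields bool
Result type: bool


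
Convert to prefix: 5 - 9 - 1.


left-to-right (same/higher precedence on left): tree is (- (- 5 9) 1)
Prefix: - - 5 9 1


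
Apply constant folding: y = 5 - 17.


5 - 17 = -12 at compile time
Optimized: y = -12
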